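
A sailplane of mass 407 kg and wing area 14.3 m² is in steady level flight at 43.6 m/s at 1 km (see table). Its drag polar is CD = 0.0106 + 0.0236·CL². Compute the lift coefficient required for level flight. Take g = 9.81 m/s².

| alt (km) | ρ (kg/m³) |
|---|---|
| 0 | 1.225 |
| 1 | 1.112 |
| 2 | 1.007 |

At 1 km, from the table: ρ = 1.112 kg/m³.
Level flight ⇒ L = W = m·g = 407 × 9.81 = 3992.7 N.
q = ½ρv² = ½ × 1.112 × 43.6² = 1057 Pa.
Required CL = L/(qS) = 3992.7/(1057·14.3) = 0.2642.

CL = 0.264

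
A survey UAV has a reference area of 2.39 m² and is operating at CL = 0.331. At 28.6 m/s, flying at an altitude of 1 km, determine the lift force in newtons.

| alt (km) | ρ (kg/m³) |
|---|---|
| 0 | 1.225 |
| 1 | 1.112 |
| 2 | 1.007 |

At 1 km, from the table: ρ = 1.112 kg/m³.
Dynamic pressure q = ½ρv² = ½ × 1.112 × 28.6² = 454.8 Pa.
L = q·S·CL = 454.8 × 2.39 × 0.331 = 360 N

L = 360 N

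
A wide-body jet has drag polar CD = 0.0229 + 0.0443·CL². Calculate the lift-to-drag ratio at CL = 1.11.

L/D = 14.3

CD = 0.0229 + 0.0443 × 1.11² = 0.07748
L/D = CL/CD = 1.11 / 0.07748 = 14.3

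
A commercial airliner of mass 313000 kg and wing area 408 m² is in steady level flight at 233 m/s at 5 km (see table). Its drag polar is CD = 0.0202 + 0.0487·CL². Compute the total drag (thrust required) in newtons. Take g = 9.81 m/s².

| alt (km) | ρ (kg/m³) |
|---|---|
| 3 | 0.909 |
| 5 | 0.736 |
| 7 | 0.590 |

At 5 km, from the table: ρ = 0.736 kg/m³.
Weight W = mg = 313000 × 9.81 = 3.0705×10^6 N; in level flight L = W.
Dynamic pressure q = 0.5 × 0.736 × 233² = 19980 Pa.
CL = 2W/(ρv²S) = 2×3.0705×10^6/(0.736×233²×408) = 0.3767.
CD = 0.0202 + 0.0487 × 0.3767² = 0.02711.
D = q·S·CD = 19980 × 408 × 0.02711 = 2.21×10^5 N

D = 2.21×10^5 N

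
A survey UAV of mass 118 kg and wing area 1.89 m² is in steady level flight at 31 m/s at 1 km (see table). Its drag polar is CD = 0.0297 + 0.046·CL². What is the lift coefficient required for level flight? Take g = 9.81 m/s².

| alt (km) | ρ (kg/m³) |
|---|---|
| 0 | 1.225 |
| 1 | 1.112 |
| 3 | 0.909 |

CL = 1.15

At 1 km, from the table: ρ = 1.112 kg/m³.
In steady level flight, lift balances weight: W = mg = 118 × 9.81 = 1157.6 N.
Dynamic pressure q = 0.5 × 1.112 × 31² = 534.3 Pa.
CL = W/(q·S) = 1157.6 / (534.3 × 1.89) = 1.146.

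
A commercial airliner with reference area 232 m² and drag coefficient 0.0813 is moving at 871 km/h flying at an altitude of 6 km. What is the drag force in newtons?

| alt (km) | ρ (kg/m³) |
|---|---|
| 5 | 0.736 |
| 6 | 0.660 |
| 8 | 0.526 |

At 6 km, from the table: ρ = 0.660 kg/m³.
Convert speed: v = 871 km/h ÷ 3.6 = 241.9 m/s.
D = ½ρv²S·CD = ½ × 0.66 × 241.9² × 232 × 0.0813 = 3.64×10^5 N ≈ 364 kN

D = 3.64×10^5 N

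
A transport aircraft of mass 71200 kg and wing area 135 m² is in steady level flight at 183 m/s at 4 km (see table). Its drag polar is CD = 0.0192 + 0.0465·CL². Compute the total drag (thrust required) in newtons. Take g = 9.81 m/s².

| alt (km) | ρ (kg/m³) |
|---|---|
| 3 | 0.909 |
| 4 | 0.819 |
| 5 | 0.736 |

D = 47800 N

At 4 km, from the table: ρ = 0.819 kg/m³.
Weight W = mg = 71200 × 9.81 = 6.9847×10^5 N; in level flight L = W.
q = ½ρv² = ½ × 0.819 × 183² = 13710 Pa.
CL = W/(q·S) = 6.9847×10^5 / (13710 × 135) = 0.3773.
CD = 0.0192 + 0.0465 × 0.3773² = 0.02582.
D = q·S·CD = 13710 × 135 × 0.02582 = 47800 N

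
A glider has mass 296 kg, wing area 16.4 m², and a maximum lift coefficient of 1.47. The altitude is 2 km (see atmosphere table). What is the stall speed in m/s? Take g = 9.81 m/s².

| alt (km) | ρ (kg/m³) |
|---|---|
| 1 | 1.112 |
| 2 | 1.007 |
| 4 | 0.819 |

V_stall = 15.5 m/s

At 2 km, from the table: ρ = 1.007 kg/m³.
Stall occurs when L = W at CL,max. W = mg = 296 × 9.81 = 2904 N.
From L = ½ρV²S·CL,max = W: V_stall = √(2W/(ρSCL,max)) = √(2·2904/(1.007·16.4·1.47))
V_stall = √239.2 = 15.5 m/s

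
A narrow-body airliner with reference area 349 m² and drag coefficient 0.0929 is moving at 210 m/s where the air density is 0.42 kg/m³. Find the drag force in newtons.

D = ½ρv²S·CD = ½ × 0.42 × 210² × 349 × 0.0929 = 3×10^5 N ≈ 300 kN

D = 3×10^5 N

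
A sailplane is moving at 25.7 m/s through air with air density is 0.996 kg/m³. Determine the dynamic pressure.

q = ½ρv² = ½ × 0.996 × 25.7² = 329 Pa

q = 329 Pa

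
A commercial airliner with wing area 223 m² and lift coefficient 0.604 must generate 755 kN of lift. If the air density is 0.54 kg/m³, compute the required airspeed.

v = 144 m/s

L = ½ρv²S·CL ⇒ v = √(2L/(ρ·S·CL))
v = √(2 × 7.55×10^5 / (0.54 × 223 × 0.604)) = √20760 = 144 m/s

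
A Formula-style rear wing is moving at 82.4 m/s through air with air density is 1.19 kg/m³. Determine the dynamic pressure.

q = 4040 Pa

q = ½ρv² = ½ × 1.19 × 82.4² = 4040 Pa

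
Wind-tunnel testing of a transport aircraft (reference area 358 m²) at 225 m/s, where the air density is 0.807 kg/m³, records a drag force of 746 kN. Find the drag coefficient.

CD = 0.102

From D = ½ρv²S·CD, rearranging gives CD = 2D/(ρv²S).
CD = 2 × 7.46×10^5 / (0.807 × 225² × 358) = 0.102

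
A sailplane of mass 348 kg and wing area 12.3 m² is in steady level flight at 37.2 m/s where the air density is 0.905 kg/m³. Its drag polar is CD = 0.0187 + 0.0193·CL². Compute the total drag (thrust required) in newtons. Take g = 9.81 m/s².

D = 173 N

Weight W = mg = 348 × 9.81 = 3413.9 N; in level flight L = W.
q = ½ρv² = ½ × 0.905 × 37.2² = 626.2 Pa.
CL = 2W/(ρv²S) = 2×3413.9/(0.905×37.2²×12.3) = 0.4432.
CD = 0.0187 + 0.0193 × 0.4432² = 0.02249.
D = q·S·CD = 626.2 × 12.3 × 0.02249 = 173.2 N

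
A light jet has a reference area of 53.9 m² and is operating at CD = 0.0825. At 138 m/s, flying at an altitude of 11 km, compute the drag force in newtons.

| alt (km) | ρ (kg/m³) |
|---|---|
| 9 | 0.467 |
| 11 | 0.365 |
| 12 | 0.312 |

At 11 km, from the table: ρ = 0.365 kg/m³.
D = ½ρv²S·CD = ½ × 0.365 × 138² × 53.9 × 0.0825 = 15500 N ≈ 15.5 kN

D = 15500 N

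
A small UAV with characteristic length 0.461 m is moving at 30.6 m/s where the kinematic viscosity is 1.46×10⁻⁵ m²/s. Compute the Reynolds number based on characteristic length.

Re = v·c/ν = 30.6 × 0.461 / (1.46×10⁻⁵) = 9.66×10^5

Re = 9.66×10^5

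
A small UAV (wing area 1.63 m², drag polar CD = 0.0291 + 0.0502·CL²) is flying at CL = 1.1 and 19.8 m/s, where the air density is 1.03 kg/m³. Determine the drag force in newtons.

CD = 0.0291 + 0.0502 × 1.1² = 0.08984
D = ½ρv²S·CD = ½ × 1.03 × 19.8² × 1.63 × 0.08984 = 29.6 N

D = 29.6 N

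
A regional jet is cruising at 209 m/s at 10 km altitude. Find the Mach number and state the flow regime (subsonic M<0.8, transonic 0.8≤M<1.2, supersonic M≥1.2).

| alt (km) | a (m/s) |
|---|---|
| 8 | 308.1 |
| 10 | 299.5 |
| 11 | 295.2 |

M = 0.698 (subsonic)

At 10 km, from the table: a = 299.5 m/s.
M = v/a = 209 / 299.5 = 0.698
M = 0.698 → subsonic.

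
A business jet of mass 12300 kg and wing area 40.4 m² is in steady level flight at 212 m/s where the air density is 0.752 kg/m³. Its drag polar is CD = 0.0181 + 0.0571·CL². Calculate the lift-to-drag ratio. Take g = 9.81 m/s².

In steady level flight, lift balances weight: W = mg = 12300 × 9.81 = 1.2066×10^5 N.
q = ½ρv² = ½ × 0.752 × 212² = 16900 Pa.
CL = W/(q·S) = 1.2066×10^5 / (16900 × 40.4) = 0.1767.
CD = 0.0181 + 0.0571 × 0.1767² = 0.01988.
L/D = CL/CD = 0.1767 / 0.01988 = 8.89

L/D = 8.89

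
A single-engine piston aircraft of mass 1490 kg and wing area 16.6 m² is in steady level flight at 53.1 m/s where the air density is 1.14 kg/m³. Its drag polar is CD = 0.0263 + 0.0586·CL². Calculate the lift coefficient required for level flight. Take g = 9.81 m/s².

In steady level flight, lift balances weight: W = mg = 1490 × 9.81 = 14617 N.
Dynamic pressure q = 0.5 × 1.14 × 53.1² = 1607 Pa.
CL = W/(q·S) = 14617 / (1607 × 16.6) = 0.5479.

CL = 0.548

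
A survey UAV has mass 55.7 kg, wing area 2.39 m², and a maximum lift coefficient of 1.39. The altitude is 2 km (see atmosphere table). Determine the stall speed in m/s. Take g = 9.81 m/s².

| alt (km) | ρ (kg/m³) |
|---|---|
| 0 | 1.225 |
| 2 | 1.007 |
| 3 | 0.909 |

V_stall = 18.1 m/s

At 2 km, from the table: ρ = 1.007 kg/m³.
At stall, lift equals weight: L = W = m·g = 55.7 × 9.81 = 546.4 N.
From L = ½ρV²S·CL,max = W: V_stall = √(2W/(ρSCL,max)) = √(2·546.4/(1.007·2.39·1.39))
V_stall = √326.7 = 18.1 m/s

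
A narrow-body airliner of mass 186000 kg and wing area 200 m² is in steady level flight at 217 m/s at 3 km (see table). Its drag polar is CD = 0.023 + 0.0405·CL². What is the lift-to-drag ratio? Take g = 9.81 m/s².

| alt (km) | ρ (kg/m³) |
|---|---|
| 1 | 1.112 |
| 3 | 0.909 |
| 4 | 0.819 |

At 3 km, from the table: ρ = 0.909 kg/m³.
In steady level flight, lift balances weight: W = mg = 186000 × 9.81 = 1.8247×10^6 N.
Dynamic pressure q = 0.5 × 0.909 × 217² = 21400 Pa.
CL = W/(q·S) = 1.8247×10^6 / (21400 × 200) = 0.4263.
CD = 0.023 + 0.0405 × 0.4263² = 0.03036.
L/D = CL/CD = 0.4263 / 0.03036 = 14

L/D = 14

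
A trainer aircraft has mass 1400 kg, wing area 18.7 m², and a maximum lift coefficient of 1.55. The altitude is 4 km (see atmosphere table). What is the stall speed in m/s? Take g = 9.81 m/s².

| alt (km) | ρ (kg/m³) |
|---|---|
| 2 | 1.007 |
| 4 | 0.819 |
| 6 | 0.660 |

V_stall = 34 m/s

At 4 km, from the table: ρ = 0.819 kg/m³.
Stall occurs when L = W at CL,max. W = mg = 1400 × 9.81 = 13730 N.
V_stall = √(2W/(ρ·S·CL,max)) = √(2 × 13730 / (0.819 × 18.7 × 1.55))
V_stall = √1157 = 34 m/s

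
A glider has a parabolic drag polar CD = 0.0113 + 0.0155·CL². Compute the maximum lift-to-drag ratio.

For CD = CD0 + K·CL², (L/D)max occurs at CL* = √(CD0/K) and equals 1/(2√(K·CD0)).
(L/D)max = 1/(2√(0.0155 × 0.0113)) = 1/(2 × 0.01323) = 37.8

(L/D)max = 37.8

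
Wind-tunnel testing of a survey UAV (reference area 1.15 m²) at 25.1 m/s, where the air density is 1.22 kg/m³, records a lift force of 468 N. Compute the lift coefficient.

From L = ½ρv²S·CL, rearranging gives CL = 2L/(ρv²S).
CL = 2 × 468 / (1.22 × 25.1² × 1.15) = 1.06

CL = 1.06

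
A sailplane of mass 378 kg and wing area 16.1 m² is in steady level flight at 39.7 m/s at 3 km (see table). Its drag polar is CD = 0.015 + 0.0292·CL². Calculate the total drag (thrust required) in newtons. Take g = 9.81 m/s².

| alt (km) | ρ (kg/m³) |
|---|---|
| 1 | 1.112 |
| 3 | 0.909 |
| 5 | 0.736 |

At 3 km, from the table: ρ = 0.909 kg/m³.
Weight W = mg = 378 × 9.81 = 3708.2 N; in level flight L = W.
Dynamic pressure q = 0.5 × 0.909 × 39.7² = 716.3 Pa.
CL = 2W/(ρv²S) = 2×3708.2/(0.909×39.7²×16.1) = 0.3215.
CD = 0.015 + 0.0292 × 0.3215² = 0.01802.
D = q·S·CD = 716.3 × 16.1 × 0.01802 = 207.8 N

D = 208 N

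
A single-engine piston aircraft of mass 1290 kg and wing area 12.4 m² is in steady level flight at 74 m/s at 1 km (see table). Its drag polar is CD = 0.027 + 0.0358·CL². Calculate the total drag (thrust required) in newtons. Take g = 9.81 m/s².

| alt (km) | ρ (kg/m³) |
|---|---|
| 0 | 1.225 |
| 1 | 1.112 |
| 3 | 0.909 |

At 1 km, from the table: ρ = 1.112 kg/m³.
Level flight ⇒ L = W = m·g = 1290 × 9.81 = 12655 N.
q = ½ρv² = ½ × 1.112 × 74² = 3045 Pa.
Required CL = L/(qS) = 12655/(3045·12.4) = 0.3352.
CD = 0.027 + 0.0358 × 0.3352² = 0.03102.
D = q·S·CD = 3045 × 12.4 × 0.03102 = 1171 N

D = 1170 N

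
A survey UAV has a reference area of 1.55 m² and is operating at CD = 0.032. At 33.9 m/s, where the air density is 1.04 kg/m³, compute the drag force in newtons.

Dynamic pressure q = ½ρv² = ½ × 1.04 × 33.9² = 597.6 Pa.
D = q·S·CD = 597.6 × 1.55 × 0.032 = 29.6 N

D = 29.6 N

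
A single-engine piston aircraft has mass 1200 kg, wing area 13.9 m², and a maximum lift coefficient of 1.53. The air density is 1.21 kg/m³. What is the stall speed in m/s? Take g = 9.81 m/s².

V_stall = 30.2 m/s

Weight W = mg = 1200 × 9.81 = 11770 N.
From L = ½ρV²S·CL,max = W: V_stall = √(2W/(ρSCL,max)) = √(2·11770/(1.21·13.9·1.53))
V_stall = √914.9 = 30.2 m/s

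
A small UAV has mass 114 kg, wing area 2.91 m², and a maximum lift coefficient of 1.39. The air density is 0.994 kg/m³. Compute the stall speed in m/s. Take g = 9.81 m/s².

V_stall = 23.6 m/s

Weight W = mg = 114 × 9.81 = 1118 N.
V_stall = √(2W/(ρ·S·CL,max)) = √(2 × 1118 / (0.994 × 2.91 × 1.39))
V_stall = √556.3 = 23.6 m/s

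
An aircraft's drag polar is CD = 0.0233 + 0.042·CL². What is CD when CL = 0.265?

CD = 0.0233 + 0.042 × 0.265² = 0.0233 + 0.002949 = 0.0262

CD = 0.0262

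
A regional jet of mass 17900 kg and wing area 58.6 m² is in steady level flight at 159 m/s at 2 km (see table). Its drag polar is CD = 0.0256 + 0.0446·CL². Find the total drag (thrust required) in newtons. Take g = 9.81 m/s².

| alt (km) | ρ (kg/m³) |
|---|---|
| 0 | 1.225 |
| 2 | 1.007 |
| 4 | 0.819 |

At 2 km, from the table: ρ = 1.007 kg/m³.
In steady level flight, lift balances weight: W = mg = 17900 × 9.81 = 1.756×10^5 N.
q = ½ρv² = ½ × 1.007 × 159² = 12730 Pa.
CL = W/(q·S) = 1.756×10^5 / (12730 × 58.6) = 0.2354.
CD = 0.0256 + 0.0446 × 0.2354² = 0.02807.
D = q·S·CD = 12730 × 58.6 × 0.02807 = 20940 N

D = 20900 N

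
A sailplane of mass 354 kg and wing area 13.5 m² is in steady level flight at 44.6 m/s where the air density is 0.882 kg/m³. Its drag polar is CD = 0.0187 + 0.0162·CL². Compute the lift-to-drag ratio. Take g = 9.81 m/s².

L/D = 14.6

Weight W = mg = 354 × 9.81 = 3472.7 N; in level flight L = W.
Dynamic pressure q = 0.5 × 0.882 × 44.6² = 877.2 Pa.
CL = 2W/(ρv²S) = 2×3472.7/(0.882×44.6²×13.5) = 0.2932.
CD = 0.0187 + 0.0162 × 0.2932² = 0.02009.
L/D = CL/CD = 0.2932 / 0.02009 = 14.6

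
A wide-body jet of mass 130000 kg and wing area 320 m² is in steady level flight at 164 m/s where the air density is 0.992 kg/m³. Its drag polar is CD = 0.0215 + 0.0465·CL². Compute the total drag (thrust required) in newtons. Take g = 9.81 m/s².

D = 1.09×10^5 N

Level flight ⇒ L = W = m·g = 130000 × 9.81 = 1.2753×10^6 N.
q = ½ρv² = ½ × 0.992 × 164² = 13340 Pa.
CL = 2W/(ρv²S) = 2×1.2753×10^6/(0.992×164²×320) = 0.2987.
CD = 0.0215 + 0.0465 × 0.2987² = 0.02565.
D = q·S·CD = 13340 × 320 × 0.02565 = 1.095×10^5 N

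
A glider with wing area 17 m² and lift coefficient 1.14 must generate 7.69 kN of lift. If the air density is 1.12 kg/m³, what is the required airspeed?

v = 26.6 m/s

L = ½ρv²S·CL ⇒ v = √(2L/(ρ·S·CL))
v = √(2 × 7690 / (1.12 × 17 × 1.14)) = √708.6 = 26.6 m/s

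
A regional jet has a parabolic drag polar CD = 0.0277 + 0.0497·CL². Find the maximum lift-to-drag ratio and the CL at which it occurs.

For CD = CD0 + K·CL², (L/D)max occurs at CL* = √(CD0/K) and equals 1/(2√(K·CD0)).
(L/D)max = 1/(2√(0.0497 × 0.0277)) = 1/(2 × 0.0371) = 13.5
CL* = √(0.0277/0.0497) = 0.747

(L/D)max = 13.5, at CL = 0.747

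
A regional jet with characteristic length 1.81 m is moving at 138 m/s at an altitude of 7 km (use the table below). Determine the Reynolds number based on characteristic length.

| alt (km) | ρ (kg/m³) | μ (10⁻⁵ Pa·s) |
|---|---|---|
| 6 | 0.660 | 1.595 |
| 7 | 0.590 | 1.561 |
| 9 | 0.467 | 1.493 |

Re = 9.44×10^6

At 7 km, from the table: ρ = 0.590 kg/m³, μ = 1.561×10⁻⁵ Pa·s.
Re = ρ·v·c/μ = 0.59 × 138 × 1.81 / (1.561×10⁻⁵) = 9.44×10^6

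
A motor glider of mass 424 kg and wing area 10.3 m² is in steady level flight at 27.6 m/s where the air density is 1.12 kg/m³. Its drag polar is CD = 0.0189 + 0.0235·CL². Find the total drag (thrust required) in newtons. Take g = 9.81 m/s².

D = 176 N

Level flight ⇒ L = W = m·g = 424 × 9.81 = 4159.4 N.
Dynamic pressure q = 0.5 × 1.12 × 27.6² = 426.6 Pa.
CL = W/(q·S) = 4159.4 / (426.6 × 10.3) = 0.9467.
CD = 0.0189 + 0.0235 × 0.9467² = 0.03996.
D = q·S·CD = 426.6 × 10.3 × 0.03996 = 175.6 N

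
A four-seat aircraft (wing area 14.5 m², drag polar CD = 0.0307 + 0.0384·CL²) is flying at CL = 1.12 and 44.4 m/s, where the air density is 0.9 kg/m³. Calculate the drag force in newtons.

D = 1010 N

CD = 0.0307 + 0.0384 × 1.12² = 0.07887
D = ½ρv²S·CD = ½ × 0.9 × 44.4² × 14.5 × 0.07887 = 1010 N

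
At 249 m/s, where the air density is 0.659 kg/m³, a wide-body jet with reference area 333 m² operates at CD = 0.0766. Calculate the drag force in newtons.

Dynamic pressure q = ½ρv² = ½ × 0.659 × 249² = 20430 Pa.
D = q·S·CD = 20430 × 333 × 0.0766 = 5.21×10^5 N ≈ 521 kN

D = 5.21×10^5 N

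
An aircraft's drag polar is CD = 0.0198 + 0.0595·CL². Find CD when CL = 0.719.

CD = 0.0198 + 0.0595 × 0.719² = 0.0198 + 0.03076 = 0.0506

CD = 0.0506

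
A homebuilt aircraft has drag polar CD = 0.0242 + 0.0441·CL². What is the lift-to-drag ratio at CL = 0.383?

L/D = 12.5

CD = 0.0242 + 0.0441 × 0.383² = 0.03067
L/D = CL/CD = 0.383 / 0.03067 = 12.5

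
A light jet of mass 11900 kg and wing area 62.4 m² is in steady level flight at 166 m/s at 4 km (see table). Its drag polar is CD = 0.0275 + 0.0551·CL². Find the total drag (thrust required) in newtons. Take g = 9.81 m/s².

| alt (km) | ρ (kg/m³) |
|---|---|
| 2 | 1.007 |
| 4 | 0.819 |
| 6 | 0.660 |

At 4 km, from the table: ρ = 0.819 kg/m³.
Weight W = mg = 11900 × 9.81 = 1.1674×10^5 N; in level flight L = W.
q = ½ρv² = ½ × 0.819 × 166² = 11280 Pa.
Required CL = L/(qS) = 1.1674×10^5/(11280·62.4) = 0.1658.
CD = 0.0275 + 0.0551 × 0.1658² = 0.02901.
D = q·S·CD = 11280 × 62.4 × 0.02901 = 20430 N

D = 20400 N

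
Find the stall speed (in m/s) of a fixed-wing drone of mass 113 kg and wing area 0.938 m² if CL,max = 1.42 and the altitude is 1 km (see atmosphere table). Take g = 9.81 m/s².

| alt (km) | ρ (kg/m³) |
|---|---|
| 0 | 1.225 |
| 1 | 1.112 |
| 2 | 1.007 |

V_stall = 38.7 m/s

At 1 km, from the table: ρ = 1.112 kg/m³.
At stall, lift equals weight: L = W = m·g = 113 × 9.81 = 1109 N.
V_stall = √(2W/(ρ·S·CL,max)) = √(2 × 1109 / (1.112 × 0.938 × 1.42))
V_stall = √1497 = 38.7 m/s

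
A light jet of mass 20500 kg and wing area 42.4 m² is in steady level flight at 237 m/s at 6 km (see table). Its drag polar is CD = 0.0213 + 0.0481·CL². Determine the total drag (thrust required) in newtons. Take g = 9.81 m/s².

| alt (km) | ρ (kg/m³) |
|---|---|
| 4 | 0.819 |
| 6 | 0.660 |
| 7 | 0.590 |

At 6 km, from the table: ρ = 0.660 kg/m³.
Weight W = mg = 20500 × 9.81 = 2.011×10^5 N; in level flight L = W.
Dynamic pressure q = 0.5 × 0.66 × 237² = 18540 Pa.
Required CL = L/(qS) = 2.011×10^5/(18540·42.4) = 0.2559.
CD = 0.0213 + 0.0481 × 0.2559² = 0.02445.
D = q·S·CD = 18540 × 42.4 × 0.02445 = 19220 N

D = 19200 N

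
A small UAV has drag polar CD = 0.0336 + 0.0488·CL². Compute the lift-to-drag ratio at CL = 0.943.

L/D = 12.2

CD = 0.0336 + 0.0488 × 0.943² = 0.077
L/D = CL/CD = 0.943 / 0.077 = 12.2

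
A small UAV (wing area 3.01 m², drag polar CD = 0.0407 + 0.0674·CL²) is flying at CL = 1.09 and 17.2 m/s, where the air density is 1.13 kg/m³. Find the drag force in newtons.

D = 60.8 N

CD = 0.0407 + 0.0674 × 1.09² = 0.1208
D = ½ρv²S·CD = ½ × 1.13 × 17.2² × 3.01 × 0.1208 = 60.8 N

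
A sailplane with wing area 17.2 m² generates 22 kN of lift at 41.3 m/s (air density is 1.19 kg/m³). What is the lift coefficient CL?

CL = 1.26

From L = ½ρv²S·CL, rearranging gives CL = 2L/(ρv²S).
CL = 2 × 22000 / (1.19 × 41.3² × 17.2) = 1.26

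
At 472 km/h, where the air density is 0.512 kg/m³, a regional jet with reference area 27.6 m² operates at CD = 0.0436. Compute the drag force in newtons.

Convert speed: v = 472 km/h ÷ 3.6 = 131.1 m/s.
Dynamic pressure q = ½ρv² = ½ × 0.512 × 131.1² = 4401 Pa.
D = q·S·CD = 4401 × 27.6 × 0.0436 = 5300 N ≈ 5.3 kN

D = 5300 N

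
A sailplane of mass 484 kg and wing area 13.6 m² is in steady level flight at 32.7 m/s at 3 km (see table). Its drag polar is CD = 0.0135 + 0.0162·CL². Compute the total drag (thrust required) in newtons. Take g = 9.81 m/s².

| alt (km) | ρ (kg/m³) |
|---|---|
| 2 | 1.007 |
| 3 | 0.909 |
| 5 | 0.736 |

D = 144 N

At 3 km, from the table: ρ = 0.909 kg/m³.
Level flight ⇒ L = W = m·g = 484 × 9.81 = 4748 N.
q = ½ρv² = ½ × 0.909 × 32.7² = 486 Pa.
CL = W/(q·S) = 4748 / (486 × 13.6) = 0.7184.
CD = 0.0135 + 0.0162 × 0.7184² = 0.02186.
D = q·S·CD = 486 × 13.6 × 0.02186 = 144.5 N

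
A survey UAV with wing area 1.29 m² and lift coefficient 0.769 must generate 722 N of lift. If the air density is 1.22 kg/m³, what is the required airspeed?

v = 34.5 m/s

L = ½ρv²S·CL ⇒ v = √(2L/(ρ·S·CL))
v = √(2 × 722 / (1.22 × 1.29 × 0.769)) = √1193 = 34.5 m/s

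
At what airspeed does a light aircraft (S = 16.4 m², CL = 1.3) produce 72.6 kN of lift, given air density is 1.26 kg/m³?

v = 73.5 m/s

L = ½ρv²S·CL ⇒ v = √(2L/(ρ·S·CL))
v = √(2 × 72600 / (1.26 × 16.4 × 1.3)) = √5405 = 73.5 m/s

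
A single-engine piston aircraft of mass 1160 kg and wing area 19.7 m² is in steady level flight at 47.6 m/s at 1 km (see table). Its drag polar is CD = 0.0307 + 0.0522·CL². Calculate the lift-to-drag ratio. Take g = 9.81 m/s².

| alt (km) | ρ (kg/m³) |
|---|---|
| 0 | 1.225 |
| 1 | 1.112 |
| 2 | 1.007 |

L/D = 11

At 1 km, from the table: ρ = 1.112 kg/m³.
Level flight ⇒ L = W = m·g = 1160 × 9.81 = 11380 N.
q = ½ρv² = ½ × 1.112 × 47.6² = 1260 Pa.
CL = 2W/(ρv²S) = 2×11380/(1.112×47.6²×19.7) = 0.4585.
CD = 0.0307 + 0.0522 × 0.4585² = 0.04168.
L/D = CL/CD = 0.4585 / 0.04168 = 11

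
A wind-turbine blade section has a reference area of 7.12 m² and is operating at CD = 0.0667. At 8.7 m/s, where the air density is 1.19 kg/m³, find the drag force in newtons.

D = 21.4 N

D = ½ρv²S·CD = ½ × 1.19 × 8.7² × 7.12 × 0.0667 = 21.4 N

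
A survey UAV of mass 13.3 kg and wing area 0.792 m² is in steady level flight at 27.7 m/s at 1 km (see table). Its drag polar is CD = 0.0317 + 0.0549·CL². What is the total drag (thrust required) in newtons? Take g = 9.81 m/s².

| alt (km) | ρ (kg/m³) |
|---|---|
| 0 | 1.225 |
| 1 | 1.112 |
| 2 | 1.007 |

At 1 km, from the table: ρ = 1.112 kg/m³.
In steady level flight, lift balances weight: W = mg = 13.3 × 9.81 = 130.47 N.
Dynamic pressure q = 0.5 × 1.112 × 27.7² = 426.6 Pa.
CL = W/(q·S) = 130.47 / (426.6 × 0.792) = 0.3862.
CD = 0.0317 + 0.0549 × 0.3862² = 0.03989.
D = q·S·CD = 426.6 × 0.792 × 0.03989 = 13.48 N

D = 13.5 N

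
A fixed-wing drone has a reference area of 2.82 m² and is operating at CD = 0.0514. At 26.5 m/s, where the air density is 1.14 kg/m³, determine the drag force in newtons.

Dynamic pressure q = ½ρv² = ½ × 1.14 × 26.5² = 400.3 Pa.
D = q·S·CD = 400.3 × 2.82 × 0.0514 = 58 N

D = 58 N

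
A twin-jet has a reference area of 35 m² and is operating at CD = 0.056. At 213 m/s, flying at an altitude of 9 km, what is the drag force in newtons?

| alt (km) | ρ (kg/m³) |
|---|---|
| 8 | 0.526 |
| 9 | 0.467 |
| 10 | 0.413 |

At 9 km, from the table: ρ = 0.467 kg/m³.
Dynamic pressure q = ½ρv² = ½ × 0.467 × 213² = 10590 Pa.
D = q·S·CD = 10590 × 35 × 0.056 = 20800 N ≈ 20.8 kN

D = 20800 N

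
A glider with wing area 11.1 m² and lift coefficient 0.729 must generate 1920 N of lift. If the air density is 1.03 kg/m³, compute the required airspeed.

v = 21.5 m/s

L = ½ρv²S·CL ⇒ v = √(2L/(ρ·S·CL))
v = √(2 × 1920 / (1.03 × 11.1 × 0.729)) = √460.7 = 21.5 m/s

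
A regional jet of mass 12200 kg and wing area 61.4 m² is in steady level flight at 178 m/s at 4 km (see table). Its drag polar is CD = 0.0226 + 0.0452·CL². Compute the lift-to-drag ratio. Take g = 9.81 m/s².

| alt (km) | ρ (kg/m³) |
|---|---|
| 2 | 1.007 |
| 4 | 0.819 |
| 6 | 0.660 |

At 4 km, from the table: ρ = 0.819 kg/m³.
Weight W = mg = 12200 × 9.81 = 1.1968×10^5 N; in level flight L = W.
Dynamic pressure q = 0.5 × 0.819 × 178² = 12970 Pa.
CL = 2W/(ρv²S) = 2×1.1968×10^5/(0.819×178²×61.4) = 0.1502.
CD = 0.0226 + 0.0452 × 0.1502² = 0.02362.
L/D = CL/CD = 0.1502 / 0.02362 = 6.36

L/D = 6.36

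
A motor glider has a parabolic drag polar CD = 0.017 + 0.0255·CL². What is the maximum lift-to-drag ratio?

(L/D)max = 24

For CD = CD0 + K·CL², (L/D)max occurs at CL* = √(CD0/K) and equals 1/(2√(K·CD0)).
(L/D)max = 1/(2√(0.0255 × 0.017)) = 1/(2 × 0.02082) = 24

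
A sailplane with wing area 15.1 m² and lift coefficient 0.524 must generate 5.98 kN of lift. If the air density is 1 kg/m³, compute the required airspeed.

v = 38.9 m/s

L = ½ρv²S·CL ⇒ v = √(2L/(ρ·S·CL))
v = √(2 × 5980 / (1 × 15.1 × 0.524)) = √1512 = 38.9 m/s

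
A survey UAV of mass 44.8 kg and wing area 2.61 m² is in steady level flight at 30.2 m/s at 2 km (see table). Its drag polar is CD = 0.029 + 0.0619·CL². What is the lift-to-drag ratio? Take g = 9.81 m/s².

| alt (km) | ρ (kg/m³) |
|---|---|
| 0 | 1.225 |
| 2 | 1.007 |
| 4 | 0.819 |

L/D = 9.82

At 2 km, from the table: ρ = 1.007 kg/m³.
Weight W = mg = 44.8 × 9.81 = 439.49 N; in level flight L = W.
Dynamic pressure q = 0.5 × 1.007 × 30.2² = 459.2 Pa.
CL = W/(q·S) = 439.49 / (459.2 × 2.61) = 0.3667.
CD = 0.029 + 0.0619 × 0.3667² = 0.03732.
L/D = CL/CD = 0.3667 / 0.03732 = 9.82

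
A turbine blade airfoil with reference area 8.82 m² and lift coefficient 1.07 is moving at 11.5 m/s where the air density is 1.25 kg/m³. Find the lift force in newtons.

L = ½ρv²S·CL = ½ × 1.25 × 11.5² × 8.82 × 1.07 = 780 N

L = 780 N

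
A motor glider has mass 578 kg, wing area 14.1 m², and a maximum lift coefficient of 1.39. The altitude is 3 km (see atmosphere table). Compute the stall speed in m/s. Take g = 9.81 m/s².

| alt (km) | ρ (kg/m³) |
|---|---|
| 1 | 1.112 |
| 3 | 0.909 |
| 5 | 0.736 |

V_stall = 25.2 m/s

At 3 km, from the table: ρ = 0.909 kg/m³.
At stall, lift equals weight: L = W = m·g = 578 × 9.81 = 5670 N.
From L = ½ρV²S·CL,max = W: V_stall = √(2W/(ρSCL,max)) = √(2·5670/(0.909·14.1·1.39))
V_stall = √636.5 = 25.2 m/s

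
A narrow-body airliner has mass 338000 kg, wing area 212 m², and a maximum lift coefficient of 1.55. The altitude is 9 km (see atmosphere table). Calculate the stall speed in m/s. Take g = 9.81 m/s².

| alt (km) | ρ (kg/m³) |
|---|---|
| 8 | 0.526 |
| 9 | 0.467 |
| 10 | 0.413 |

V_stall = 208 m/s

At 9 km, from the table: ρ = 0.467 kg/m³.
Stall occurs when L = W at CL,max. W = mg = 338000 × 9.81 = 3.316×10^6 N.
From L = ½ρV²S·CL,max = W: V_stall = √(2W/(ρSCL,max)) = √(2·3.316×10^6/(0.467·212·1.55))
V_stall = √43210 = 208 m/s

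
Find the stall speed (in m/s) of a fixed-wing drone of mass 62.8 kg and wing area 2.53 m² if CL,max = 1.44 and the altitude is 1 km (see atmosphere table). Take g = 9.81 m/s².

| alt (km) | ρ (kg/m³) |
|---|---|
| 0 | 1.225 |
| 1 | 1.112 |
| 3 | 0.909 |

At 1 km, from the table: ρ = 1.112 kg/m³.
Stall occurs when L = W at CL,max. W = mg = 62.8 × 9.81 = 616.1 N.
V_stall = √(2W/(ρ·S·CL,max)) = √(2 × 616.1 / (1.112 × 2.53 × 1.44))
V_stall = √304.1 = 17.4 m/s

V_stall = 17.4 m/s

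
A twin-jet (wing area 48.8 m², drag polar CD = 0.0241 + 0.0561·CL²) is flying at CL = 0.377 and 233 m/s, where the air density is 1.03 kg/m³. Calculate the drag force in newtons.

CD = 0.0241 + 0.0561 × 0.377² = 0.03207
D = ½ρv²S·CD = ½ × 1.03 × 233² × 48.8 × 0.03207 = 43800 N

D = 43800 N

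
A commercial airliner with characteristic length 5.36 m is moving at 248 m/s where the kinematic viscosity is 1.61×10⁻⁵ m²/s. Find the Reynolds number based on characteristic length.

Re = v·c/ν = 248 × 5.36 / (1.61×10⁻⁵) = 8.26×10^7

Re = 8.26×10^7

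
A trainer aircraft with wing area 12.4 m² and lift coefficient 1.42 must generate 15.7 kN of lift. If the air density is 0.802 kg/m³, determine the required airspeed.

L = ½ρv²S·CL ⇒ v = √(2L/(ρ·S·CL))
v = √(2 × 15700 / (0.802 × 12.4 × 1.42)) = √2224 = 47.2 m/s

v = 47.2 m/s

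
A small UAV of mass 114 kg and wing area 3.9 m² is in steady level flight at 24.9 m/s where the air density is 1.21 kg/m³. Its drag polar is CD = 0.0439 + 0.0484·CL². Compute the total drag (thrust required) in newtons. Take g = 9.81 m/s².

In steady level flight, lift balances weight: W = mg = 114 × 9.81 = 1118.3 N.
q = ½ρv² = ½ × 1.21 × 24.9² = 375.1 Pa.
CL = W/(q·S) = 1118.3 / (375.1 × 3.9) = 0.7645.
CD = 0.0439 + 0.0484 × 0.7645² = 0.07218.
D = q·S·CD = 375.1 × 3.9 × 0.07218 = 105.6 N

D = 106 N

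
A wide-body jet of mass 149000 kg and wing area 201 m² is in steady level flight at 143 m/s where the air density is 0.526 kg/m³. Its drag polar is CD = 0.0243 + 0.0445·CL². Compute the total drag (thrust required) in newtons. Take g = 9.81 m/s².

D = 1.14×10^5 N

In steady level flight, lift balances weight: W = mg = 149000 × 9.81 = 1.4617×10^6 N.
Dynamic pressure q = 0.5 × 0.526 × 143² = 5378 Pa.
Required CL = L/(qS) = 1.4617×10^6/(5378·201) = 1.352.
CD = 0.0243 + 0.0445 × 1.352² = 0.1057.
D = q·S·CD = 5378 × 201 × 0.1057 = 1.142×10^5 N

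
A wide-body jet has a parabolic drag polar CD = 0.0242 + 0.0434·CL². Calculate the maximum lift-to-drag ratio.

For CD = CD0 + K·CL², (L/D)max occurs at CL* = √(CD0/K) and equals 1/(2√(K·CD0)).
(L/D)max = 1/(2√(0.0434 × 0.0242)) = 1/(2 × 0.03241) = 15.4

(L/D)max = 15.4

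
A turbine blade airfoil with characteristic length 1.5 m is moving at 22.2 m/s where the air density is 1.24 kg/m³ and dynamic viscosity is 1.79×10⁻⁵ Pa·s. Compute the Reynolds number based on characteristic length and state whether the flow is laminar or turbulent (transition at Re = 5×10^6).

Re = 2.31×10^6 (laminar)

Re = ρ·v·c/μ = 1.24 × 22.2 × 1.5 / (1.79×10⁻⁵) = 2.31×10^6
Since 2.31×10^6 < 5×10^6, the flow is laminar.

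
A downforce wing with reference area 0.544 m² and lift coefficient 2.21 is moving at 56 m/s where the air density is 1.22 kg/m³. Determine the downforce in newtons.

L = ½ρv²S·CL = ½ × 1.22 × 56² × 0.544 × 2.21 = 2300 N

L = 2300 N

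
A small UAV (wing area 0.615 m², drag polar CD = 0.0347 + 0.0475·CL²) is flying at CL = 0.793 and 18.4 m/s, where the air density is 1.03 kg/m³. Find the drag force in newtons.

CD = 0.0347 + 0.0475 × 0.793² = 0.06457
D = ½ρv²S·CD = ½ × 1.03 × 18.4² × 0.615 × 0.06457 = 6.92 N

D = 6.92 N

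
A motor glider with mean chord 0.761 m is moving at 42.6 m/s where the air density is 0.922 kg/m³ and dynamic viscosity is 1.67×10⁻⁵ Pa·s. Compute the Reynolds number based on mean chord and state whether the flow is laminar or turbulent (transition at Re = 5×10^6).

Re = 1.79×10^6 (laminar)

Re = ρ·v·c/μ = 0.922 × 42.6 × 0.761 / (1.67×10⁻⁵) = 1.79×10^6
Since 1.79×10^6 < 5×10^6, the flow is laminar.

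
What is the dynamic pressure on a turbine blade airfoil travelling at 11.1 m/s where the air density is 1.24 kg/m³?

q = 76.4 Pa

q = ½ρv² = ½ × 1.24 × 11.1² = 76.4 Pa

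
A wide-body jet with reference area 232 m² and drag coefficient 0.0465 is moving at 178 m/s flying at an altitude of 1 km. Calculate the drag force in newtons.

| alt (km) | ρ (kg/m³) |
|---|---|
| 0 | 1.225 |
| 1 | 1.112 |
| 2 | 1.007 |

At 1 km, from the table: ρ = 1.112 kg/m³.
D = ½ρv²S·CD = ½ × 1.112 × 178² × 232 × 0.0465 = 1.9×10^5 N ≈ 190 kN

D = 1.9×10^5 N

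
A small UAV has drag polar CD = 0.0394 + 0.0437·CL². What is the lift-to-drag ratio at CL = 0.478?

L/D = 9.68

CD = 0.0394 + 0.0437 × 0.478² = 0.04938
L/D = CL/CD = 0.478 / 0.04938 = 9.68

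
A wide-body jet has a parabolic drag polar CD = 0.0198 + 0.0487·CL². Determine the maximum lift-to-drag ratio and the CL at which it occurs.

For CD = CD0 + K·CL², (L/D)max occurs at CL* = √(CD0/K) and equals 1/(2√(K·CD0)).
(L/D)max = 1/(2√(0.0487 × 0.0198)) = 1/(2 × 0.03105) = 16.1
CL* = √(0.0198/0.0487) = 0.638

(L/D)max = 16.1, at CL = 0.638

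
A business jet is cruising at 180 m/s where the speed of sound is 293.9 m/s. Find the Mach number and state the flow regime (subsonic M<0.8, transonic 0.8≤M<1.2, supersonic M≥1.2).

M = 0.612 (subsonic)

M = v/a = 180 / 293.9 = 0.612
M = 0.612 → subsonic.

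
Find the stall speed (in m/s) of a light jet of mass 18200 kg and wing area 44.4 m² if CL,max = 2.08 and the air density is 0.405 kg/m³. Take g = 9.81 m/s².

Weight W = mg = 18200 × 9.81 = 1.785×10^5 N.
V_stall = √(2W/(ρ·S·CL,max)) = √(2 × 1.785×10^5 / (0.405 × 44.4 × 2.08))
V_stall = √9547 = 97.7 m/s

V_stall = 97.7 m/s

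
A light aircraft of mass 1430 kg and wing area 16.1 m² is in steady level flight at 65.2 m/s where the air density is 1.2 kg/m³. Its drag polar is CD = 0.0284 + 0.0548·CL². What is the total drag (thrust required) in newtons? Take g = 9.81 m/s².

Weight W = mg = 1430 × 9.81 = 14028 N; in level flight L = W.
Dynamic pressure q = 0.5 × 1.2 × 65.2² = 2551 Pa.
Required CL = L/(qS) = 14028/(2551·16.1) = 0.3416.
CD = 0.0284 + 0.0548 × 0.3416² = 0.0348.
D = q·S·CD = 2551 × 16.1 × 0.0348 = 1429 N

D = 1430 N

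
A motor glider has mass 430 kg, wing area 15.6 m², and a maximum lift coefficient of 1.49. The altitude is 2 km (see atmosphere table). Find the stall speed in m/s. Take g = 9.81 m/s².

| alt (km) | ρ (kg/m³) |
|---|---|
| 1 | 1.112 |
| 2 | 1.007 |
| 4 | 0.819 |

At 2 km, from the table: ρ = 1.007 kg/m³.
Weight W = mg = 430 × 9.81 = 4218 N.
V_stall = √(2W/(ρ·S·CL,max)) = √(2 × 4218 / (1.007 × 15.6 × 1.49))
V_stall = √360.4 = 19 m/s

V_stall = 19 m/s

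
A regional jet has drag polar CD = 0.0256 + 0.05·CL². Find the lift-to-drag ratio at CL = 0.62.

L/D = 13.8

CD = 0.0256 + 0.05 × 0.62² = 0.04482
L/D = CL/CD = 0.62 / 0.04482 = 13.8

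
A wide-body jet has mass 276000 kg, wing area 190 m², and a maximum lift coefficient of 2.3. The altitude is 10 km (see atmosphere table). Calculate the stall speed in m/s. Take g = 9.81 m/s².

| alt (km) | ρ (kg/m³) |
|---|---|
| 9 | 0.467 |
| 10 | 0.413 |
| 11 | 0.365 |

V_stall = 173 m/s

At 10 km, from the table: ρ = 0.413 kg/m³.
Stall occurs when L = W at CL,max. W = mg = 276000 × 9.81 = 2.708×10^6 N.
V_stall = √(2W/(ρ·S·CL,max)) = √(2 × 2.708×10^6 / (0.413 × 190 × 2.3))
V_stall = √30000 = 173 m/s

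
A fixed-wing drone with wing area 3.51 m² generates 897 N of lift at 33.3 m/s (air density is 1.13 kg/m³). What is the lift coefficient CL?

From L = ½ρv²S·CL, rearranging gives CL = 2L/(ρv²S).
CL = 2 × 897 / (1.13 × 33.3² × 3.51) = 0.408

CL = 0.408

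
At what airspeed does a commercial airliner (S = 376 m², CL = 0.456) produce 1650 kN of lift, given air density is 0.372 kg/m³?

L = ½ρv²S·CL ⇒ v = √(2L/(ρ·S·CL))
v = √(2 × 1.65×10^6 / (0.372 × 376 × 0.456)) = √51740 = 227 m/s

v = 227 m/s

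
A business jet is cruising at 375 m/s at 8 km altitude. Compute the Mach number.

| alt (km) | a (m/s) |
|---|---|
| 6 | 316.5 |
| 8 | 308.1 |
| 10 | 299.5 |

M = 1.22

At 8 km, from the table: a = 308.1 m/s.
M = v/a = 375 / 308.1 = 1.22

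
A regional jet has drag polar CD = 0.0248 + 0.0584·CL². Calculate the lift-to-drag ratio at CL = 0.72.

CD = 0.0248 + 0.0584 × 0.72² = 0.05507
L/D = CL/CD = 0.72 / 0.05507 = 13.1

L/D = 13.1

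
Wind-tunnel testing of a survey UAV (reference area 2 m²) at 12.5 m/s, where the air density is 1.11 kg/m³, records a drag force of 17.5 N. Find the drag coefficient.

CD = 0.101

From D = ½ρv²S·CD, rearranging gives CD = 2D/(ρv²S).
CD = 2 × 17.5 / (1.11 × 12.5² × 2) = 0.101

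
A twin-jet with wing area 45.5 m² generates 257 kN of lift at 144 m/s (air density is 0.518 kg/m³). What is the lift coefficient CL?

From L = ½ρv²S·CL, rearranging gives CL = 2L/(ρv²S).
CL = 2 × 2.57×10^5 / (0.518 × 144² × 45.5) = 1.05

CL = 1.05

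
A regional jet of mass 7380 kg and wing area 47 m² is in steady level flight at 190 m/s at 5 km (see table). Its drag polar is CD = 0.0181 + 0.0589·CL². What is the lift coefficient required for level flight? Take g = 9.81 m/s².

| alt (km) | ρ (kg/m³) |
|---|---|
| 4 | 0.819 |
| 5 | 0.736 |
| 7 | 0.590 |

CL = 0.116

At 5 km, from the table: ρ = 0.736 kg/m³.
Level flight ⇒ L = W = m·g = 7380 × 9.81 = 72398 N.
q = ½ρv² = ½ × 0.736 × 190² = 13280 Pa.
CL = 2W/(ρv²S) = 2×72398/(0.736×190²×47) = 0.116.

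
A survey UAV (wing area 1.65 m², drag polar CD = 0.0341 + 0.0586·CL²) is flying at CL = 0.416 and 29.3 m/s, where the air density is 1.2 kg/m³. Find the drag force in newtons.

D = 37.6 N

CD = 0.0341 + 0.0586 × 0.416² = 0.04424
D = ½ρv²S·CD = ½ × 1.2 × 29.3² × 1.65 × 0.04424 = 37.6 N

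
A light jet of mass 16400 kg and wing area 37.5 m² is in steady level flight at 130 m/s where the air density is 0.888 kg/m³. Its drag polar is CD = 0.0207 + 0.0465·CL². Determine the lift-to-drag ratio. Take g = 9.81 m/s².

L/D = 15.9

Level flight ⇒ L = W = m·g = 16400 × 9.81 = 1.6088×10^5 N.
q = ½ρv² = ½ × 0.888 × 130² = 7504 Pa.
CL = W/(q·S) = 1.6088×10^5 / (7504 × 37.5) = 0.5718.
CD = 0.0207 + 0.0465 × 0.5718² = 0.0359.
L/D = CL/CD = 0.5718 / 0.0359 = 15.9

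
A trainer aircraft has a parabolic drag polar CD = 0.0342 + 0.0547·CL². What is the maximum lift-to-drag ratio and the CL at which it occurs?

(L/D)max = 11.6, at CL = 0.791

For CD = CD0 + K·CL², (L/D)max occurs at CL* = √(CD0/K) and equals 1/(2√(K·CD0)).
(L/D)max = 1/(2√(0.0547 × 0.0342)) = 1/(2 × 0.04325) = 11.6
CL* = √(0.0342/0.0547) = 0.791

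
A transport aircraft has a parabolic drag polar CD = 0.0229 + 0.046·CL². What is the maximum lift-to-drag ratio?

(L/D)max = 15.4

For CD = CD0 + K·CL², (L/D)max occurs at CL* = √(CD0/K) and equals 1/(2√(K·CD0)).
(L/D)max = 1/(2√(0.046 × 0.0229)) = 1/(2 × 0.03246) = 15.4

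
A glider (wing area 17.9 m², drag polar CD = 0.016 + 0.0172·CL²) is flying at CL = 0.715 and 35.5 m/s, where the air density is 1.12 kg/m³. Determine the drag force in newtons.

D = 313 N

CD = 0.016 + 0.0172 × 0.715² = 0.02479
D = ½ρv²S·CD = ½ × 1.12 × 35.5² × 17.9 × 0.02479 = 313 N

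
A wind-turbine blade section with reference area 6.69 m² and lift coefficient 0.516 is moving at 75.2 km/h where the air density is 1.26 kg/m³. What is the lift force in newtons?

L = 949 N

Convert speed: v = 75.2 km/h ÷ 3.6 = 20.89 m/s.
Dynamic pressure q = ½ρv² = ½ × 1.26 × 20.89² = 274.9 Pa.
L = q·S·CL = 274.9 × 6.69 × 0.516 = 949 N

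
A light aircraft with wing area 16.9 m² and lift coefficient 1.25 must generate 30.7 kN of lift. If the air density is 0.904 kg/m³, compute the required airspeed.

v = 56.7 m/s

L = ½ρv²S·CL ⇒ v = √(2L/(ρ·S·CL))
v = √(2 × 30700 / (0.904 × 16.9 × 1.25)) = √3215 = 56.7 m/s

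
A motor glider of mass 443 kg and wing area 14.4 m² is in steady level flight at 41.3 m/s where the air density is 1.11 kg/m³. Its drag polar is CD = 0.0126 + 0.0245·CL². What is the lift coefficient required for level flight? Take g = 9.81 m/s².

In steady level flight, lift balances weight: W = mg = 443 × 9.81 = 4345.8 N.
q = ½ρv² = ½ × 1.11 × 41.3² = 946.7 Pa.
Required CL = L/(qS) = 4345.8/(946.7·14.4) = 0.3188.

CL = 0.319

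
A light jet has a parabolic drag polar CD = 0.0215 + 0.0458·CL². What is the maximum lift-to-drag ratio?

(L/D)max = 15.9

For CD = CD0 + K·CL², (L/D)max occurs at CL* = √(CD0/K) and equals 1/(2√(K·CD0)).
(L/D)max = 1/(2√(0.0458 × 0.0215)) = 1/(2 × 0.03138) = 15.9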